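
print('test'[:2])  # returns te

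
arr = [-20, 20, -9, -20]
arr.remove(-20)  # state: [20, -9, -20]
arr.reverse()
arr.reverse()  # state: [20, -9, -20]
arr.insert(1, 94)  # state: [20, 94, -9, -20]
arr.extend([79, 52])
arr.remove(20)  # [94, -9, -20, 79, 52]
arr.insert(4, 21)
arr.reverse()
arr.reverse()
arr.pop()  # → 52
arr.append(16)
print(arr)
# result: [94, -9, -20, 79, 21, 16]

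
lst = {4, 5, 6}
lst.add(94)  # {4, 5, 6, 94}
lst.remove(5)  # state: {4, 6, 94}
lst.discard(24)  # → {4, 6, 94}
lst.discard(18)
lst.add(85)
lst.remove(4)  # {6, 85, 94}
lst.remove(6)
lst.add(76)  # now {76, 85, 94}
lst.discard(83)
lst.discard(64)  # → {76, 85, 94}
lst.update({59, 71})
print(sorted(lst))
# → [59, 71, 76, 85, 94]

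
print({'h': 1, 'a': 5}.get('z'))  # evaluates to None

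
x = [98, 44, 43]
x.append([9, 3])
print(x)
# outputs [98, 44, 43, [9, 3]]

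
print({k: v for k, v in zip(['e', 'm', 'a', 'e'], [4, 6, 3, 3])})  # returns {'e': 3, 'm': 6, 'a': 3}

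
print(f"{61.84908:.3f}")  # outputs 61.849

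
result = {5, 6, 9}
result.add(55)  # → {5, 6, 9, 55}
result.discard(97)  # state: {5, 6, 9, 55}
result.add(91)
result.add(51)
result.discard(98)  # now {5, 6, 9, 51, 55, 91}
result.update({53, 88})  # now {5, 6, 9, 51, 53, 55, 88, 91}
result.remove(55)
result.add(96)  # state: {5, 6, 9, 51, 53, 88, 91, 96}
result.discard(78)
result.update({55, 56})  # {5, 6, 9, 51, 53, 55, 56, 88, 91, 96}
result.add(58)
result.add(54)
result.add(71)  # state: {5, 6, 9, 51, 53, 54, 55, 56, 58, 71, 88, 91, 96}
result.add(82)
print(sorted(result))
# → [5, 6, 9, 51, 53, 54, 55, 56, 58, 71, 82, 88, 91, 96]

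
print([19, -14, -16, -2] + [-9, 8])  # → [19, -14, -16, -2, -9, 8]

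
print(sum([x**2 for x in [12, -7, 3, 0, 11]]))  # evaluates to 323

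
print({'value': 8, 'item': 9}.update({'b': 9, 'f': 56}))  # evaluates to None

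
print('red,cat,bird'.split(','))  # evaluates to ['red', 'cat', 'bird']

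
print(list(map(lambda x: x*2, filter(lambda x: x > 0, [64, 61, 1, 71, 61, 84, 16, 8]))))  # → [128, 122, 2, 142, 122, 168, 32, 16]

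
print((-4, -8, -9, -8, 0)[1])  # -8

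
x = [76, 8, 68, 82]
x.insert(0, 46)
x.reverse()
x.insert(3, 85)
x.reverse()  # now [46, 76, 85, 8, 68, 82]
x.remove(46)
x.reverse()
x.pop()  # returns 76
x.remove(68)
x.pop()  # 85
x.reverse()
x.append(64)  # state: [8, 82, 64]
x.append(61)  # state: [8, 82, 64, 61]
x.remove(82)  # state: [8, 64, 61]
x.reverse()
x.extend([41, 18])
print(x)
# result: [61, 64, 8, 41, 18]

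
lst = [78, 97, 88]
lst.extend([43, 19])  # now [78, 97, 88, 43, 19]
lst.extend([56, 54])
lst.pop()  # 54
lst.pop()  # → 56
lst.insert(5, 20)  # [78, 97, 88, 43, 19, 20]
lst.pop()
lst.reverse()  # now [19, 43, 88, 97, 78]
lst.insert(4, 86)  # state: [19, 43, 88, 97, 86, 78]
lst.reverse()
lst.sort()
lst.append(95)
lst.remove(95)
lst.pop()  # 97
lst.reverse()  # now [88, 86, 78, 43, 19]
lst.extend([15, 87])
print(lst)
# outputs [88, 86, 78, 43, 19, 15, 87]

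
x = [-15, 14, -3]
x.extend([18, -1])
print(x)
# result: [-15, 14, -3, 18, -1]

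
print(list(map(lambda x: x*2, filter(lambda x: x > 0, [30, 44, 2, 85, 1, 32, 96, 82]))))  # [60, 88, 4, 170, 2, 64, 192, 164]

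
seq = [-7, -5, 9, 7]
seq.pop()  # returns 7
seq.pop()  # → 9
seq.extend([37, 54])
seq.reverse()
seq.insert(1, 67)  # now [54, 67, 37, -5, -7]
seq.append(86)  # [54, 67, 37, -5, -7, 86]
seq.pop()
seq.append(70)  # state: [54, 67, 37, -5, -7, 70]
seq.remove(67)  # [54, 37, -5, -7, 70]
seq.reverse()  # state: [70, -7, -5, 37, 54]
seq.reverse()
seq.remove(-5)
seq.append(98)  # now [54, 37, -7, 70, 98]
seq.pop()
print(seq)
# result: [54, 37, -7, 70]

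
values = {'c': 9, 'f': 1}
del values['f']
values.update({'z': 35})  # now {'c': 9, 'z': 35}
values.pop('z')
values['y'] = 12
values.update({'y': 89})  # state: {'c': 9, 'y': 89}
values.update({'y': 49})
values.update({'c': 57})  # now {'c': 57, 'y': 49}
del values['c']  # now {'y': 49}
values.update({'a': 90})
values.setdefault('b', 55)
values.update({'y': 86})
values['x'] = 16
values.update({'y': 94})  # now {'y': 94, 'a': 90, 'b': 55, 'x': 16}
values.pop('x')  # 16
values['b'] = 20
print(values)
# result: {'y': 94, 'a': 90, 'b': 20}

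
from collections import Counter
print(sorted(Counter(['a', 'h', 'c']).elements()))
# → ['a', 'c', 'h']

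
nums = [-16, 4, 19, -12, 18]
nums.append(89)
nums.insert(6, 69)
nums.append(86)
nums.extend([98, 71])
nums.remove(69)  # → [-16, 4, 19, -12, 18, 89, 86, 98, 71]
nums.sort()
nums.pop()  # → 98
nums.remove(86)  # [-16, -12, 4, 18, 19, 71, 89]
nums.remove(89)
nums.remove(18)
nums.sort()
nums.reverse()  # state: [71, 19, 4, -12, -16]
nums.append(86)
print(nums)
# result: [71, 19, 4, -12, -16, 86]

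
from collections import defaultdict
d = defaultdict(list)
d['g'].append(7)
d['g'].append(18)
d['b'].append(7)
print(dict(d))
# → {'g': [7, 18], 'b': [7]}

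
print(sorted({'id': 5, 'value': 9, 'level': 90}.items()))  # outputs [('id', 5), ('level', 90), ('value', 9)]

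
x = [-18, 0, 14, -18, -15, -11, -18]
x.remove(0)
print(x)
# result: [-18, 14, -18, -15, -11, -18]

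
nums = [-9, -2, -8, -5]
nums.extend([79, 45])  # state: [-9, -2, -8, -5, 79, 45]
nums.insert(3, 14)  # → [-9, -2, -8, 14, -5, 79, 45]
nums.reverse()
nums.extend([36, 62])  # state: [45, 79, -5, 14, -8, -2, -9, 36, 62]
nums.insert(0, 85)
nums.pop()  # 62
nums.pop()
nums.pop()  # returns -9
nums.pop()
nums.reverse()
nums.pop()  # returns 85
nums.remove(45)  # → [-8, 14, -5, 79]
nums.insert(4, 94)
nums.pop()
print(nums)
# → [-8, 14, -5, 79]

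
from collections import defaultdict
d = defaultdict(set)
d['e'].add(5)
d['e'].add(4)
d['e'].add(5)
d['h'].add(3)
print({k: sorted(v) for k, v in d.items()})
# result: {'e': [4, 5], 'h': [3]}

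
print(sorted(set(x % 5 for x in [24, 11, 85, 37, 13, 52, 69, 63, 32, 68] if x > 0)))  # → [0, 1, 2, 3, 4]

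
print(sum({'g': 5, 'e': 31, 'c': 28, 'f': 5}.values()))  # 69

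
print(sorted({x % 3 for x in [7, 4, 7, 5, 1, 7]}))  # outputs [1, 2]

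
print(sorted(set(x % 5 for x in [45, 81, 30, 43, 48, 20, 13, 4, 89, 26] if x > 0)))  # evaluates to [0, 1, 3, 4]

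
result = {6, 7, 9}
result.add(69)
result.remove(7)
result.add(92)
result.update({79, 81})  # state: {6, 9, 69, 79, 81, 92}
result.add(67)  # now {6, 9, 67, 69, 79, 81, 92}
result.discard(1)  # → {6, 9, 67, 69, 79, 81, 92}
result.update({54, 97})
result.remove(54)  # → {6, 9, 67, 69, 79, 81, 92, 97}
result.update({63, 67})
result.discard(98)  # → {6, 9, 63, 67, 69, 79, 81, 92, 97}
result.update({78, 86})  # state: {6, 9, 63, 67, 69, 78, 79, 81, 86, 92, 97}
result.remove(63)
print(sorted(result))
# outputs [6, 9, 67, 69, 78, 79, 81, 86, 92, 97]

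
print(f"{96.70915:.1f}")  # 96.7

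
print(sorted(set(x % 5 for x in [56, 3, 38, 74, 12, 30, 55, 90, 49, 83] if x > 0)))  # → [0, 1, 2, 3, 4]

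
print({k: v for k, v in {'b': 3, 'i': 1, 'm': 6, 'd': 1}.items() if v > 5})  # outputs {'m': 6}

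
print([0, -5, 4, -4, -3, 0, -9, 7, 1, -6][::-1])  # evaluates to [-6, 1, 7, -9, 0, -3, -4, 4, -5, 0]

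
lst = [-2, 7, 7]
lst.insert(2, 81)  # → [-2, 7, 81, 7]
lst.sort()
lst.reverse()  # [81, 7, 7, -2]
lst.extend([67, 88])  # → [81, 7, 7, -2, 67, 88]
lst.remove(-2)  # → [81, 7, 7, 67, 88]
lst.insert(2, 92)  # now [81, 7, 92, 7, 67, 88]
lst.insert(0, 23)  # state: [23, 81, 7, 92, 7, 67, 88]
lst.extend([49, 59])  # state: [23, 81, 7, 92, 7, 67, 88, 49, 59]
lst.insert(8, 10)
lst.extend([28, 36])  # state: [23, 81, 7, 92, 7, 67, 88, 49, 10, 59, 28, 36]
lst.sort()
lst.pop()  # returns 92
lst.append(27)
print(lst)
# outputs [7, 7, 10, 23, 28, 36, 49, 59, 67, 81, 88, 27]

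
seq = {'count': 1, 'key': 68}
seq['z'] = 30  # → {'count': 1, 'key': 68, 'z': 30}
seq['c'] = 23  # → {'count': 1, 'key': 68, 'z': 30, 'c': 23}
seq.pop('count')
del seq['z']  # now {'key': 68, 'c': 23}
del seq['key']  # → {'c': 23}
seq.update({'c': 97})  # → {'c': 97}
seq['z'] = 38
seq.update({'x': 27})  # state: {'c': 97, 'z': 38, 'x': 27}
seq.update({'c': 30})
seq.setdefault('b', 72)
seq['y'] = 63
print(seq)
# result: {'c': 30, 'z': 38, 'x': 27, 'b': 72, 'y': 63}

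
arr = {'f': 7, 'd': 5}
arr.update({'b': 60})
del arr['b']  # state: {'f': 7, 'd': 5}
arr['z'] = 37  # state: {'f': 7, 'd': 5, 'z': 37}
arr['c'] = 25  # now {'f': 7, 'd': 5, 'z': 37, 'c': 25}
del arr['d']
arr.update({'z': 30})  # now {'f': 7, 'z': 30, 'c': 25}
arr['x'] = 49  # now {'f': 7, 'z': 30, 'c': 25, 'x': 49}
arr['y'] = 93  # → {'f': 7, 'z': 30, 'c': 25, 'x': 49, 'y': 93}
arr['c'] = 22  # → {'f': 7, 'z': 30, 'c': 22, 'x': 49, 'y': 93}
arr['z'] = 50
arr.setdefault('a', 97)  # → 97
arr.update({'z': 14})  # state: {'f': 7, 'z': 14, 'c': 22, 'x': 49, 'y': 93, 'a': 97}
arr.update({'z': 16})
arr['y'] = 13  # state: {'f': 7, 'z': 16, 'c': 22, 'x': 49, 'y': 13, 'a': 97}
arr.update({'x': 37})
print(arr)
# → {'f': 7, 'z': 16, 'c': 22, 'x': 37, 'y': 13, 'a': 97}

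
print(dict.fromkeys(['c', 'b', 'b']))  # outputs {'c': None, 'b': None}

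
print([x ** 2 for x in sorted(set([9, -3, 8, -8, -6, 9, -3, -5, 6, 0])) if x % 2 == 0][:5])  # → [64, 36, 0, 36, 64]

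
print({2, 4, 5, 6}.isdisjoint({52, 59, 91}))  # True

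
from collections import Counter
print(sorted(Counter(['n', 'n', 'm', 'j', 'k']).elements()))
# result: ['j', 'k', 'm', 'n', 'n']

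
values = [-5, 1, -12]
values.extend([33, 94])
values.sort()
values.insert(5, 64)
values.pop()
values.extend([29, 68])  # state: [-12, -5, 1, 33, 94, 29, 68]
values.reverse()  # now [68, 29, 94, 33, 1, -5, -12]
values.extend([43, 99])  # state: [68, 29, 94, 33, 1, -5, -12, 43, 99]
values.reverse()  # [99, 43, -12, -5, 1, 33, 94, 29, 68]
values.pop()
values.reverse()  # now [29, 94, 33, 1, -5, -12, 43, 99]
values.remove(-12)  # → [29, 94, 33, 1, -5, 43, 99]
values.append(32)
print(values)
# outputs [29, 94, 33, 1, -5, 43, 99, 32]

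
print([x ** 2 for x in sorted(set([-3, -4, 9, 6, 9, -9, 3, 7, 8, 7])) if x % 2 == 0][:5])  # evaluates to [16, 36, 64]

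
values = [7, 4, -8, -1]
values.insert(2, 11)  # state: [7, 4, 11, -8, -1]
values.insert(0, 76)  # [76, 7, 4, 11, -8, -1]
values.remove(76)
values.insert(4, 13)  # [7, 4, 11, -8, 13, -1]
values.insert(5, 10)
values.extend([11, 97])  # [7, 4, 11, -8, 13, 10, -1, 11, 97]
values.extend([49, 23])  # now [7, 4, 11, -8, 13, 10, -1, 11, 97, 49, 23]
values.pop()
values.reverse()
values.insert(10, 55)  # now [49, 97, 11, -1, 10, 13, -8, 11, 4, 7, 55]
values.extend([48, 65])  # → [49, 97, 11, -1, 10, 13, -8, 11, 4, 7, 55, 48, 65]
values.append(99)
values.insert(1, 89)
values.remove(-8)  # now [49, 89, 97, 11, -1, 10, 13, 11, 4, 7, 55, 48, 65, 99]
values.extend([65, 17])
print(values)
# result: [49, 89, 97, 11, -1, 10, 13, 11, 4, 7, 55, 48, 65, 99, 65, 17]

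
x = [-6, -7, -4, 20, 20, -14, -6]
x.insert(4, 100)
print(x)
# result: [-6, -7, -4, 20, 100, 20, -14, -6]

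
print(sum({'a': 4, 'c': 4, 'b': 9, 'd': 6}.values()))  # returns 23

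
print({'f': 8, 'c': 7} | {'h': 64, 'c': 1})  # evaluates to {'f': 8, 'c': 1, 'h': 64}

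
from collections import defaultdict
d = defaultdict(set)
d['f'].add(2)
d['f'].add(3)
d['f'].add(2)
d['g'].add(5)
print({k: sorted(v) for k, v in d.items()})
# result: {'f': [2, 3], 'g': [5]}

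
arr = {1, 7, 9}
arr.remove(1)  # {7, 9}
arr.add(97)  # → {7, 9, 97}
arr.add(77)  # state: {7, 9, 77, 97}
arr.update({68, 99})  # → {7, 9, 68, 77, 97, 99}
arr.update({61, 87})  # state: {7, 9, 61, 68, 77, 87, 97, 99}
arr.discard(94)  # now {7, 9, 61, 68, 77, 87, 97, 99}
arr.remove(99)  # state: {7, 9, 61, 68, 77, 87, 97}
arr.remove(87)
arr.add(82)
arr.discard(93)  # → {7, 9, 61, 68, 77, 82, 97}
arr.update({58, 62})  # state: {7, 9, 58, 61, 62, 68, 77, 82, 97}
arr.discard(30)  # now {7, 9, 58, 61, 62, 68, 77, 82, 97}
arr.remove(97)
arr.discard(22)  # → {7, 9, 58, 61, 62, 68, 77, 82}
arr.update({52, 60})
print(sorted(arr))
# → [7, 9, 52, 58, 60, 61, 62, 68, 77, 82]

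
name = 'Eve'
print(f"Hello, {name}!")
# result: Hello, Eve!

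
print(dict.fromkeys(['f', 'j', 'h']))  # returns {'f': None, 'j': None, 'h': None}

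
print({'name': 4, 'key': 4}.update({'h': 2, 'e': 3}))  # None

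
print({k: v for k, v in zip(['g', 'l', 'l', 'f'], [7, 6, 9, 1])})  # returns {'g': 7, 'l': 9, 'f': 1}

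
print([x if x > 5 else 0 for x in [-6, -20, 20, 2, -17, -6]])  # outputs [0, 0, 20, 0, 0, 0]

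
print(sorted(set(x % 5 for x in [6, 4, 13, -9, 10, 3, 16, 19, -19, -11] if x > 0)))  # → [0, 1, 3, 4]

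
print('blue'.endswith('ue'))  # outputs True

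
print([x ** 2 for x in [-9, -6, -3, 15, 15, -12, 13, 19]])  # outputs [81, 36, 9, 225, 225, 144, 169, 361]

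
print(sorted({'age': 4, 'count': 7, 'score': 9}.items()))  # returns [('age', 4), ('count', 7), ('score', 9)]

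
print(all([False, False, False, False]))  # False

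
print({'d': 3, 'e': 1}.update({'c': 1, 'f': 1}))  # None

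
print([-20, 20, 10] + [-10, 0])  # [-20, 20, 10, -10, 0]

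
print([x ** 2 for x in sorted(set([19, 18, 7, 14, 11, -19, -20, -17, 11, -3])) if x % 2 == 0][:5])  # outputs [400, 196, 324]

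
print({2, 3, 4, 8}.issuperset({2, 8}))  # True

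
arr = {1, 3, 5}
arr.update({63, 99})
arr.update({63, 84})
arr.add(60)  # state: {1, 3, 5, 60, 63, 84, 99}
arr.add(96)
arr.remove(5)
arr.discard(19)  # {1, 3, 60, 63, 84, 96, 99}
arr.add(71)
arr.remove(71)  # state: {1, 3, 60, 63, 84, 96, 99}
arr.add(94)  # {1, 3, 60, 63, 84, 94, 96, 99}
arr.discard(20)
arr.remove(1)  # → {3, 60, 63, 84, 94, 96, 99}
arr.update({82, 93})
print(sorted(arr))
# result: [3, 60, 63, 82, 84, 93, 94, 96, 99]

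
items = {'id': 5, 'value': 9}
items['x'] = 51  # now {'id': 5, 'value': 9, 'x': 51}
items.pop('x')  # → 51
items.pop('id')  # 5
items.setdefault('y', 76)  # 76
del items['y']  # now {'value': 9}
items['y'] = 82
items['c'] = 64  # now {'value': 9, 'y': 82, 'c': 64}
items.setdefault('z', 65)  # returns 65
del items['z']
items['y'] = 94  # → {'value': 9, 'y': 94, 'c': 64}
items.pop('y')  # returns 94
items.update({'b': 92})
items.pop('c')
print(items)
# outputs {'value': 9, 'b': 92}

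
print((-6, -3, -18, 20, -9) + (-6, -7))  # (-6, -3, -18, 20, -9, -6, -7)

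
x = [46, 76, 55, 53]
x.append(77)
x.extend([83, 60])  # [46, 76, 55, 53, 77, 83, 60]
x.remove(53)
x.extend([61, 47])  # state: [46, 76, 55, 77, 83, 60, 61, 47]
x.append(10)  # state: [46, 76, 55, 77, 83, 60, 61, 47, 10]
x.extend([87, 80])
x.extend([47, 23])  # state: [46, 76, 55, 77, 83, 60, 61, 47, 10, 87, 80, 47, 23]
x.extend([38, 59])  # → [46, 76, 55, 77, 83, 60, 61, 47, 10, 87, 80, 47, 23, 38, 59]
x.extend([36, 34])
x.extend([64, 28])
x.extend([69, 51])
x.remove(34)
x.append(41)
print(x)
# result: [46, 76, 55, 77, 83, 60, 61, 47, 10, 87, 80, 47, 23, 38, 59, 36, 64, 28, 69, 51, 41]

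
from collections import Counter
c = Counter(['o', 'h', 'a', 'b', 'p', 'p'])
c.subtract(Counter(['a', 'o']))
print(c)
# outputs Counter({'p': 2, 'h': 1, 'b': 1, 'o': 0, 'a': 0})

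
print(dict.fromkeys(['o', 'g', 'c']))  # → {'o': None, 'g': None, 'c': None}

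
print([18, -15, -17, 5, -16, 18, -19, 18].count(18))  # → 3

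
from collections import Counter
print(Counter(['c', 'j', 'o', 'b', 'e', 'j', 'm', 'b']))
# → Counter({'j': 2, 'b': 2, 'c': 1, 'o': 1, 'e': 1, 'm': 1})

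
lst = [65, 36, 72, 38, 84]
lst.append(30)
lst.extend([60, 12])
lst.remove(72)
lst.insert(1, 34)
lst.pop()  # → 12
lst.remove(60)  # [65, 34, 36, 38, 84, 30]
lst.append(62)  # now [65, 34, 36, 38, 84, 30, 62]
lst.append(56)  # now [65, 34, 36, 38, 84, 30, 62, 56]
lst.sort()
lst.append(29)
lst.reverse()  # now [29, 84, 65, 62, 56, 38, 36, 34, 30]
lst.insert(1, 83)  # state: [29, 83, 84, 65, 62, 56, 38, 36, 34, 30]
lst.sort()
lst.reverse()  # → [84, 83, 65, 62, 56, 38, 36, 34, 30, 29]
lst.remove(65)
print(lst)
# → [84, 83, 62, 56, 38, 36, 34, 30, 29]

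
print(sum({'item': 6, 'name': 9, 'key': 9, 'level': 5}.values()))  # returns 29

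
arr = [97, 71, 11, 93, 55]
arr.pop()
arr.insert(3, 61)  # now [97, 71, 11, 61, 93]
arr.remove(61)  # [97, 71, 11, 93]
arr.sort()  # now [11, 71, 93, 97]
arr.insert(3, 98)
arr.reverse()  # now [97, 98, 93, 71, 11]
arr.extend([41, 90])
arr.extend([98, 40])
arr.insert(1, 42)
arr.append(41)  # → [97, 42, 98, 93, 71, 11, 41, 90, 98, 40, 41]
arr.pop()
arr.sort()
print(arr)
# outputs [11, 40, 41, 42, 71, 90, 93, 97, 98, 98]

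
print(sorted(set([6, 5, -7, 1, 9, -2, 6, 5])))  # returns [-7, -2, 1, 5, 6, 9]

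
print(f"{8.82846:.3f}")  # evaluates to 8.828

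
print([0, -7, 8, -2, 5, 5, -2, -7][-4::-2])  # [5, 8, 0]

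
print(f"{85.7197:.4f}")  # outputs 85.7197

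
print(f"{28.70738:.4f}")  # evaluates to 28.7074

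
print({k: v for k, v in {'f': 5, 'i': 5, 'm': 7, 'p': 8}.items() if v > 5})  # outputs {'m': 7, 'p': 8}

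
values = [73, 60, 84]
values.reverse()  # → [84, 60, 73]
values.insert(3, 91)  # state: [84, 60, 73, 91]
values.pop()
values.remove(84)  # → [60, 73]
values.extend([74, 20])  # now [60, 73, 74, 20]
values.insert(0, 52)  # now [52, 60, 73, 74, 20]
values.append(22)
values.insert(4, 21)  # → [52, 60, 73, 74, 21, 20, 22]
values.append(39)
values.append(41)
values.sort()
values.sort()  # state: [20, 21, 22, 39, 41, 52, 60, 73, 74]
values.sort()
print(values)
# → [20, 21, 22, 39, 41, 52, 60, 73, 74]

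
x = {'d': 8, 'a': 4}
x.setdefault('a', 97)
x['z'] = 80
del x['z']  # {'d': 8, 'a': 4}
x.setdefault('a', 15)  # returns 4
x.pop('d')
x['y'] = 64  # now {'a': 4, 'y': 64}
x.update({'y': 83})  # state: {'a': 4, 'y': 83}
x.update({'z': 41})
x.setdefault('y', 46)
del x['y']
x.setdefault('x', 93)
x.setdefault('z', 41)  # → 41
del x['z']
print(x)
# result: {'a': 4, 'x': 93}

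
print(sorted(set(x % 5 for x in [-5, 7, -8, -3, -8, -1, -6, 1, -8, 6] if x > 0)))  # [1, 2]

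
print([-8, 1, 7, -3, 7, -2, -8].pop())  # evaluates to -8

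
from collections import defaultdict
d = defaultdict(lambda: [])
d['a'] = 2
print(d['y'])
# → []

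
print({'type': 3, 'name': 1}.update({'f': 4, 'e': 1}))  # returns None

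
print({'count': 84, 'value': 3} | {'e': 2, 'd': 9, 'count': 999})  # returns {'count': 999, 'value': 3, 'e': 2, 'd': 9}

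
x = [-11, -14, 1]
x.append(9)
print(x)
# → [-11, -14, 1, 9]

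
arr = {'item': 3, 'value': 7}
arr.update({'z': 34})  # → {'item': 3, 'value': 7, 'z': 34}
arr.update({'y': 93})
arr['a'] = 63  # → {'item': 3, 'value': 7, 'z': 34, 'y': 93, 'a': 63}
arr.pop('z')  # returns 34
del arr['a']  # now {'item': 3, 'value': 7, 'y': 93}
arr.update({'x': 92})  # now {'item': 3, 'value': 7, 'y': 93, 'x': 92}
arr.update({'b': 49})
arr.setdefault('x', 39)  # 92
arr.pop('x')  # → 92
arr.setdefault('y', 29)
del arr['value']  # {'item': 3, 'y': 93, 'b': 49}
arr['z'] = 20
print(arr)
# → {'item': 3, 'y': 93, 'b': 49, 'z': 20}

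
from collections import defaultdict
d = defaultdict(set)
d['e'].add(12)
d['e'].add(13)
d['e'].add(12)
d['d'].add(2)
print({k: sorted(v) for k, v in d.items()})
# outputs {'e': [12, 13], 'd': [2]}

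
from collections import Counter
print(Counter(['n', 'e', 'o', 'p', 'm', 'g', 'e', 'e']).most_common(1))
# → [('e', 3)]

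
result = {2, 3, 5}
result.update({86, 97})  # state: {2, 3, 5, 86, 97}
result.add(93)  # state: {2, 3, 5, 86, 93, 97}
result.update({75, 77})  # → {2, 3, 5, 75, 77, 86, 93, 97}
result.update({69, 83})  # {2, 3, 5, 69, 75, 77, 83, 86, 93, 97}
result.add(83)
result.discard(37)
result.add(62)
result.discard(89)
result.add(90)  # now {2, 3, 5, 62, 69, 75, 77, 83, 86, 90, 93, 97}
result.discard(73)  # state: {2, 3, 5, 62, 69, 75, 77, 83, 86, 90, 93, 97}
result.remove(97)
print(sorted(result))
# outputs [2, 3, 5, 62, 69, 75, 77, 83, 86, 90, 93]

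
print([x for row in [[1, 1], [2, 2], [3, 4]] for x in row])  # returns [1, 1, 2, 2, 3, 4]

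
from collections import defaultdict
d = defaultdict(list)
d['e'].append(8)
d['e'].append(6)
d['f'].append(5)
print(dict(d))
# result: {'e': [8, 6], 'f': [5]}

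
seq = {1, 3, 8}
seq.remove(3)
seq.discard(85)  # {1, 8}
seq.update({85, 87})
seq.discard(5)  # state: {1, 8, 85, 87}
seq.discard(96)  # {1, 8, 85, 87}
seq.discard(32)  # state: {1, 8, 85, 87}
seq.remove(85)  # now {1, 8, 87}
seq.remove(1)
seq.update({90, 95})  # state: {8, 87, 90, 95}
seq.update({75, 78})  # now {8, 75, 78, 87, 90, 95}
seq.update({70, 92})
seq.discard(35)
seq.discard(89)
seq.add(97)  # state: {8, 70, 75, 78, 87, 90, 92, 95, 97}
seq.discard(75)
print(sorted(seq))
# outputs [8, 70, 78, 87, 90, 92, 95, 97]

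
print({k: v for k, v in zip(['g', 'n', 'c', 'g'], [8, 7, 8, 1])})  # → {'g': 1, 'n': 7, 'c': 8}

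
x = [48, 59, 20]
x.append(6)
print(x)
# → [48, 59, 20, 6]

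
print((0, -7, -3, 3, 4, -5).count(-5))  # 1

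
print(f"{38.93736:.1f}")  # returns 38.9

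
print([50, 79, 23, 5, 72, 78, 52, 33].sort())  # None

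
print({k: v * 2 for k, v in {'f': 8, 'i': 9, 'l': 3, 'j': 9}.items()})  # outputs {'f': 16, 'i': 18, 'l': 6, 'j': 18}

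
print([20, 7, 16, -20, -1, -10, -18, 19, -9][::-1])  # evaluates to [-9, 19, -18, -10, -1, -20, 16, 7, 20]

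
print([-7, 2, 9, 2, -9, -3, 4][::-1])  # [4, -3, -9, 2, 9, 2, -7]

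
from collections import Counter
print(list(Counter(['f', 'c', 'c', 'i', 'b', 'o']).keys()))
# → ['f', 'c', 'i', 'b', 'o']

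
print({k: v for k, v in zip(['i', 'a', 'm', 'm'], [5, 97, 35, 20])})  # {'i': 5, 'a': 97, 'm': 20}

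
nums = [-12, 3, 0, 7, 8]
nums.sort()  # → [-12, 0, 3, 7, 8]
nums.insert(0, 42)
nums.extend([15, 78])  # [42, -12, 0, 3, 7, 8, 15, 78]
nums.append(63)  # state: [42, -12, 0, 3, 7, 8, 15, 78, 63]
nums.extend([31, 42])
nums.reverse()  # [42, 31, 63, 78, 15, 8, 7, 3, 0, -12, 42]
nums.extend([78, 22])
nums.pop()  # 22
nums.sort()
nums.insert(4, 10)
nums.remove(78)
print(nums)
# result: [-12, 0, 3, 7, 10, 8, 15, 31, 42, 42, 63, 78]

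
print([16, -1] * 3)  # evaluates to [16, -1, 16, -1, 16, -1]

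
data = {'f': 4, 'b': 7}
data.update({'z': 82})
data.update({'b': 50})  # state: {'f': 4, 'b': 50, 'z': 82}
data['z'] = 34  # {'f': 4, 'b': 50, 'z': 34}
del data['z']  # {'f': 4, 'b': 50}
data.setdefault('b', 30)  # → 50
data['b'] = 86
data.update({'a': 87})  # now {'f': 4, 'b': 86, 'a': 87}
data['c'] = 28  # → {'f': 4, 'b': 86, 'a': 87, 'c': 28}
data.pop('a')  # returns 87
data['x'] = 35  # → {'f': 4, 'b': 86, 'c': 28, 'x': 35}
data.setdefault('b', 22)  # 86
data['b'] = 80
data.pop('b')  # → 80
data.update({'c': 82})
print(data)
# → {'f': 4, 'c': 82, 'x': 35}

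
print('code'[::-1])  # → edoc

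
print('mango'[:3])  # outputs man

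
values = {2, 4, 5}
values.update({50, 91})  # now {2, 4, 5, 50, 91}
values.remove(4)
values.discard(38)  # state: {2, 5, 50, 91}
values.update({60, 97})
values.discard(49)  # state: {2, 5, 50, 60, 91, 97}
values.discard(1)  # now {2, 5, 50, 60, 91, 97}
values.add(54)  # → {2, 5, 50, 54, 60, 91, 97}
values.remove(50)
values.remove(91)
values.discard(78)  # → {2, 5, 54, 60, 97}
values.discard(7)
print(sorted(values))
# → [2, 5, 54, 60, 97]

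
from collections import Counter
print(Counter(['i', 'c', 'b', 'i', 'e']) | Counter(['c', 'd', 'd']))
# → Counter({'i': 2, 'd': 2, 'c': 1, 'b': 1, 'e': 1})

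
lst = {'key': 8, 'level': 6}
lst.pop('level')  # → 6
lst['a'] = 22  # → {'key': 8, 'a': 22}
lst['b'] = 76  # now {'key': 8, 'a': 22, 'b': 76}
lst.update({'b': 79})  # {'key': 8, 'a': 22, 'b': 79}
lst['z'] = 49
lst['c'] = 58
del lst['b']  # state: {'key': 8, 'a': 22, 'z': 49, 'c': 58}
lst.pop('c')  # 58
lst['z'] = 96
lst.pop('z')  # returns 96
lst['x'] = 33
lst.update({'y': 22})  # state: {'key': 8, 'a': 22, 'x': 33, 'y': 22}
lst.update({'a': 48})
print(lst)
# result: {'key': 8, 'a': 48, 'x': 33, 'y': 22}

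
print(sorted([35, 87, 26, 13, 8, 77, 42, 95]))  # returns [8, 13, 26, 35, 42, 77, 87, 95]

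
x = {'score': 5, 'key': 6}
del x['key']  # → {'score': 5}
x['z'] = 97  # {'score': 5, 'z': 97}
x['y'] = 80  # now {'score': 5, 'z': 97, 'y': 80}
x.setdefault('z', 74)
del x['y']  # {'score': 5, 'z': 97}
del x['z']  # {'score': 5}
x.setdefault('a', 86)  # 86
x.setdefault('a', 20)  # 86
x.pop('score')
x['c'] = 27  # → {'a': 86, 'c': 27}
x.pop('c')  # 27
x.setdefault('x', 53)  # 53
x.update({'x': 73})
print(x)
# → {'a': 86, 'x': 73}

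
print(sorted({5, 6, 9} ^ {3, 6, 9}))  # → [3, 5]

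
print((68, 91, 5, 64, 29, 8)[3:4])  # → (64,)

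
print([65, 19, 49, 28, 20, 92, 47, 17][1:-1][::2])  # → [19, 28, 92]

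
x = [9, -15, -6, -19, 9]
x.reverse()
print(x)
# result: [9, -19, -6, -15, 9]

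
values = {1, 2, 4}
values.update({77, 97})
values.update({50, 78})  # {1, 2, 4, 50, 77, 78, 97}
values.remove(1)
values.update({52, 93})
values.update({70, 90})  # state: {2, 4, 50, 52, 70, 77, 78, 90, 93, 97}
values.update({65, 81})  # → {2, 4, 50, 52, 65, 70, 77, 78, 81, 90, 93, 97}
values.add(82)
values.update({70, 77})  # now {2, 4, 50, 52, 65, 70, 77, 78, 81, 82, 90, 93, 97}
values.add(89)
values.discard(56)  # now {2, 4, 50, 52, 65, 70, 77, 78, 81, 82, 89, 90, 93, 97}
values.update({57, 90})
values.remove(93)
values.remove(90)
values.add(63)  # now {2, 4, 50, 52, 57, 63, 65, 70, 77, 78, 81, 82, 89, 97}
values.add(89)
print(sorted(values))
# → [2, 4, 50, 52, 57, 63, 65, 70, 77, 78, 81, 82, 89, 97]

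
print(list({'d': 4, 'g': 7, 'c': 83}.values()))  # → [4, 7, 83]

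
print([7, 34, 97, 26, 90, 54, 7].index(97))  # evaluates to 2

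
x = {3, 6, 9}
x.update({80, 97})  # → {3, 6, 9, 80, 97}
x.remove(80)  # {3, 6, 9, 97}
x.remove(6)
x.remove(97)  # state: {3, 9}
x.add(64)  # {3, 9, 64}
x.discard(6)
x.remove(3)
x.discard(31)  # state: {9, 64}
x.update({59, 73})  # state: {9, 59, 64, 73}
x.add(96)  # {9, 59, 64, 73, 96}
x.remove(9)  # {59, 64, 73, 96}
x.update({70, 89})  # {59, 64, 70, 73, 89, 96}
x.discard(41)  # {59, 64, 70, 73, 89, 96}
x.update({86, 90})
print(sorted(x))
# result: [59, 64, 70, 73, 86, 89, 90, 96]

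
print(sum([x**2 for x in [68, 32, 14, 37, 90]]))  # 15313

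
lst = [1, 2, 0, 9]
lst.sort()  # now [0, 1, 2, 9]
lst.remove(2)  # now [0, 1, 9]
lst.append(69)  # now [0, 1, 9, 69]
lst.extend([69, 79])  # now [0, 1, 9, 69, 69, 79]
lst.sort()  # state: [0, 1, 9, 69, 69, 79]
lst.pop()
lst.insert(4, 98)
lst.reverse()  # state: [69, 98, 69, 9, 1, 0]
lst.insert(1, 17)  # [69, 17, 98, 69, 9, 1, 0]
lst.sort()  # [0, 1, 9, 17, 69, 69, 98]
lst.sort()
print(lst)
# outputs [0, 1, 9, 17, 69, 69, 98]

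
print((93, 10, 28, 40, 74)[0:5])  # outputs (93, 10, 28, 40, 74)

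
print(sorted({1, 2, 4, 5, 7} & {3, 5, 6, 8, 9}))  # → [5]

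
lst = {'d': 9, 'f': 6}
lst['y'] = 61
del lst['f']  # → {'d': 9, 'y': 61}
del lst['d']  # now {'y': 61}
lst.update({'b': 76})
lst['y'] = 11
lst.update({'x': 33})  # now {'y': 11, 'b': 76, 'x': 33}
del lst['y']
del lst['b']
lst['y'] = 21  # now {'x': 33, 'y': 21}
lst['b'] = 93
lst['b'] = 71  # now {'x': 33, 'y': 21, 'b': 71}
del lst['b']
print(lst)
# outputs {'x': 33, 'y': 21}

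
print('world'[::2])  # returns wrd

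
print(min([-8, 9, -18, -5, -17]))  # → -18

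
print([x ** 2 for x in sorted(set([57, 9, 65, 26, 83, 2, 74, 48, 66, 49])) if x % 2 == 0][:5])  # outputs [4, 676, 2304, 4356, 5476]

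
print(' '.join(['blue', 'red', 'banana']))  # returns blue red banana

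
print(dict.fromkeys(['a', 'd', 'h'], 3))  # {'a': 3, 'd': 3, 'h': 3}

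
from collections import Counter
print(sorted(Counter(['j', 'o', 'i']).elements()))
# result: ['i', 'j', 'o']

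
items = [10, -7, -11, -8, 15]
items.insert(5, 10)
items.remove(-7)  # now [10, -11, -8, 15, 10]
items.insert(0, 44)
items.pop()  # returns 10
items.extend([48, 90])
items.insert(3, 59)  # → [44, 10, -11, 59, -8, 15, 48, 90]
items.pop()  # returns 90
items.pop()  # 48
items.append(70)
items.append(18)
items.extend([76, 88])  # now [44, 10, -11, 59, -8, 15, 70, 18, 76, 88]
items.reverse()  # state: [88, 76, 18, 70, 15, -8, 59, -11, 10, 44]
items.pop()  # 44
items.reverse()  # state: [10, -11, 59, -8, 15, 70, 18, 76, 88]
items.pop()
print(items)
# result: [10, -11, 59, -8, 15, 70, 18, 76]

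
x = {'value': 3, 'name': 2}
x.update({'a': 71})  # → {'value': 3, 'name': 2, 'a': 71}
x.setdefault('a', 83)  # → 71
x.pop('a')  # 71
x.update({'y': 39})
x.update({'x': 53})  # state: {'value': 3, 'name': 2, 'y': 39, 'x': 53}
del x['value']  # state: {'name': 2, 'y': 39, 'x': 53}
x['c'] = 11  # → {'name': 2, 'y': 39, 'x': 53, 'c': 11}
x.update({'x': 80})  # {'name': 2, 'y': 39, 'x': 80, 'c': 11}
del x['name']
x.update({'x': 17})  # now {'y': 39, 'x': 17, 'c': 11}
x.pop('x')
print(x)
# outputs {'y': 39, 'c': 11}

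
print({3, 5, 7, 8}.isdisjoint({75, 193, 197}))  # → True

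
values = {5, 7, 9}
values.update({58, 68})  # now {5, 7, 9, 58, 68}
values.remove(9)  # {5, 7, 58, 68}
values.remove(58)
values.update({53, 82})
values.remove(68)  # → {5, 7, 53, 82}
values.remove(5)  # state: {7, 53, 82}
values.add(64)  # {7, 53, 64, 82}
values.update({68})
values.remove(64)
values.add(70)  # {7, 53, 68, 70, 82}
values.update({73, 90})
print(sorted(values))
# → [7, 53, 68, 70, 73, 82, 90]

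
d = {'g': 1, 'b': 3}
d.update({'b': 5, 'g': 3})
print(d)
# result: {'g': 3, 'b': 5}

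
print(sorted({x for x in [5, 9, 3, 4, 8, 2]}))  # [2, 3, 4, 5, 8, 9]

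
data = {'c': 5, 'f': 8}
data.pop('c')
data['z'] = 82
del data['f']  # {'z': 82}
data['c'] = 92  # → {'z': 82, 'c': 92}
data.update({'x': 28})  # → {'z': 82, 'c': 92, 'x': 28}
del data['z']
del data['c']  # {'x': 28}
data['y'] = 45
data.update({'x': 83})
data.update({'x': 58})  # {'x': 58, 'y': 45}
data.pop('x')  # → 58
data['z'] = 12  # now {'y': 45, 'z': 12}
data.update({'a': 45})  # {'y': 45, 'z': 12, 'a': 45}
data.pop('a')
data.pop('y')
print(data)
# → {'z': 12}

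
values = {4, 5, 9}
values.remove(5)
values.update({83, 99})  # {4, 9, 83, 99}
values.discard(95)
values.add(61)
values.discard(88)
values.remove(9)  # {4, 61, 83, 99}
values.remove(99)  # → {4, 61, 83}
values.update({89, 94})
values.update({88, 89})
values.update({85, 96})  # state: {4, 61, 83, 85, 88, 89, 94, 96}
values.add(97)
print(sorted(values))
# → [4, 61, 83, 85, 88, 89, 94, 96, 97]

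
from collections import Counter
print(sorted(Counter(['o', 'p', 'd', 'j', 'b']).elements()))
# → ['b', 'd', 'j', 'o', 'p']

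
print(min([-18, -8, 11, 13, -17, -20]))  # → -20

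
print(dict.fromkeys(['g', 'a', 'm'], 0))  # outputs {'g': 0, 'a': 0, 'm': 0}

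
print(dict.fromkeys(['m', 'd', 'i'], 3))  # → {'m': 3, 'd': 3, 'i': 3}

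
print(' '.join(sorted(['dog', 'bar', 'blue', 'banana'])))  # banana bar blue dog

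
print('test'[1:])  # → est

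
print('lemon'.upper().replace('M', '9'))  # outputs LE9ON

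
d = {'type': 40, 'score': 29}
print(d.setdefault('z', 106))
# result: 106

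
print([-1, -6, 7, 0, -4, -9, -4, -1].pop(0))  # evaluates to -1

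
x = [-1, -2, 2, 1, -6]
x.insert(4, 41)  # [-1, -2, 2, 1, 41, -6]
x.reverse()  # [-6, 41, 1, 2, -2, -1]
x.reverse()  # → [-1, -2, 2, 1, 41, -6]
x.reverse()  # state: [-6, 41, 1, 2, -2, -1]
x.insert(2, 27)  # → [-6, 41, 27, 1, 2, -2, -1]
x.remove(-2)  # [-6, 41, 27, 1, 2, -1]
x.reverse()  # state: [-1, 2, 1, 27, 41, -6]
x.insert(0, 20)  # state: [20, -1, 2, 1, 27, 41, -6]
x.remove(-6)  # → [20, -1, 2, 1, 27, 41]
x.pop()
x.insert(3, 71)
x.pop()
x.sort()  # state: [-1, 1, 2, 20, 71]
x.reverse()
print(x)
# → [71, 20, 2, 1, -1]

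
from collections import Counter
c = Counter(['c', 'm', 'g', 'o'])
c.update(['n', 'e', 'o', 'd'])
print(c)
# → Counter({'o': 2, 'c': 1, 'm': 1, 'g': 1, 'n': 1, 'e': 1, 'd': 1})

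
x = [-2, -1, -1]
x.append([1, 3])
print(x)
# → [-2, -1, -1, [1, 3]]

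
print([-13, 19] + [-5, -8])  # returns [-13, 19, -5, -8]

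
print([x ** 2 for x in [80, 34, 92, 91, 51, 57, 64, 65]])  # [6400, 1156, 8464, 8281, 2601, 3249, 4096, 4225]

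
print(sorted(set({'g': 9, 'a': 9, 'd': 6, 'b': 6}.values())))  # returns [6, 9]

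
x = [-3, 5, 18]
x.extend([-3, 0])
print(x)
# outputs [-3, 5, 18, -3, 0]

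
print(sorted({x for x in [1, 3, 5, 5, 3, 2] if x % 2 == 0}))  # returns [2]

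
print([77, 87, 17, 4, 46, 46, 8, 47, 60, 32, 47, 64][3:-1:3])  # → [4, 8, 32]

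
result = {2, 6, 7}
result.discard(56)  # {2, 6, 7}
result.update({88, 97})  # {2, 6, 7, 88, 97}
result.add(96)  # {2, 6, 7, 88, 96, 97}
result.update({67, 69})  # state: {2, 6, 7, 67, 69, 88, 96, 97}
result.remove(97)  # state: {2, 6, 7, 67, 69, 88, 96}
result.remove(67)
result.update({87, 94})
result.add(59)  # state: {2, 6, 7, 59, 69, 87, 88, 94, 96}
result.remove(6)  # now {2, 7, 59, 69, 87, 88, 94, 96}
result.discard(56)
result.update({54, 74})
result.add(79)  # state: {2, 7, 54, 59, 69, 74, 79, 87, 88, 94, 96}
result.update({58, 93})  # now {2, 7, 54, 58, 59, 69, 74, 79, 87, 88, 93, 94, 96}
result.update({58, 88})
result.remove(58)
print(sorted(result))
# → [2, 7, 54, 59, 69, 74, 79, 87, 88, 93, 94, 96]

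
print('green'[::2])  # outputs gen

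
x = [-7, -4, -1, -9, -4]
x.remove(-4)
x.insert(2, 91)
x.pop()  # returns -4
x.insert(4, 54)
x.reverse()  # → [54, -9, 91, -1, -7]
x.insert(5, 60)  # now [54, -9, 91, -1, -7, 60]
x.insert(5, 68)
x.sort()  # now [-9, -7, -1, 54, 60, 68, 91]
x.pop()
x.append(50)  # [-9, -7, -1, 54, 60, 68, 50]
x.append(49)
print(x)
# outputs [-9, -7, -1, 54, 60, 68, 50, 49]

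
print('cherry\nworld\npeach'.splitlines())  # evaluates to ['cherry', 'world', 'peach']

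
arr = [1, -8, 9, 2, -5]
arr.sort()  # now [-8, -5, 1, 2, 9]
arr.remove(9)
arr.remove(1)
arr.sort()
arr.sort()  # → [-8, -5, 2]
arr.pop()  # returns 2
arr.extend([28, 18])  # [-8, -5, 28, 18]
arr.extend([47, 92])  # [-8, -5, 28, 18, 47, 92]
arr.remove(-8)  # [-5, 28, 18, 47, 92]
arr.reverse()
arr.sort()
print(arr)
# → [-5, 18, 28, 47, 92]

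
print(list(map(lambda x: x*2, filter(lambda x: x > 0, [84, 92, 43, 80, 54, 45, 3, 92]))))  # [168, 184, 86, 160, 108, 90, 6, 184]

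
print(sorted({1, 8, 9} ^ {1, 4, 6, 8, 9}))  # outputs [4, 6]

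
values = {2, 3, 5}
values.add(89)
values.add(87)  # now {2, 3, 5, 87, 89}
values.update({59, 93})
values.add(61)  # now {2, 3, 5, 59, 61, 87, 89, 93}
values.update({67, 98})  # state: {2, 3, 5, 59, 61, 67, 87, 89, 93, 98}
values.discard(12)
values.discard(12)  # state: {2, 3, 5, 59, 61, 67, 87, 89, 93, 98}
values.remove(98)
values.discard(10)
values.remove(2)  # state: {3, 5, 59, 61, 67, 87, 89, 93}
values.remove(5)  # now {3, 59, 61, 67, 87, 89, 93}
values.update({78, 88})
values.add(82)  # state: {3, 59, 61, 67, 78, 82, 87, 88, 89, 93}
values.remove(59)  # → {3, 61, 67, 78, 82, 87, 88, 89, 93}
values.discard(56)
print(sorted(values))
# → [3, 61, 67, 78, 82, 87, 88, 89, 93]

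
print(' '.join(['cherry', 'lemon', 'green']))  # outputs cherry lemon green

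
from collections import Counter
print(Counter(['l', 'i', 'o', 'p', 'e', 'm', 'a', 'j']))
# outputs Counter({'l': 1, 'i': 1, 'o': 1, 'p': 1, 'e': 1, 'm': 1, 'a': 1, 'j': 1})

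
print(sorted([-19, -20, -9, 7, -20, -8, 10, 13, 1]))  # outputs [-20, -20, -19, -9, -8, 1, 7, 10, 13]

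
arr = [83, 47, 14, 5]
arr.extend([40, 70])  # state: [83, 47, 14, 5, 40, 70]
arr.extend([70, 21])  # [83, 47, 14, 5, 40, 70, 70, 21]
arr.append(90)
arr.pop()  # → 90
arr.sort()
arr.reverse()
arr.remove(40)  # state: [83, 70, 70, 47, 21, 14, 5]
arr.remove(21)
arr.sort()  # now [5, 14, 47, 70, 70, 83]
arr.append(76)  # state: [5, 14, 47, 70, 70, 83, 76]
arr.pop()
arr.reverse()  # [83, 70, 70, 47, 14, 5]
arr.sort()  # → [5, 14, 47, 70, 70, 83]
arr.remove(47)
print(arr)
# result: [5, 14, 70, 70, 83]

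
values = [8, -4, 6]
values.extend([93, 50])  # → [8, -4, 6, 93, 50]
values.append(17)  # [8, -4, 6, 93, 50, 17]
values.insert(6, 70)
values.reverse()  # [70, 17, 50, 93, 6, -4, 8]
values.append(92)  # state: [70, 17, 50, 93, 6, -4, 8, 92]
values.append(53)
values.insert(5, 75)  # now [70, 17, 50, 93, 6, 75, -4, 8, 92, 53]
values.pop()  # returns 53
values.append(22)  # [70, 17, 50, 93, 6, 75, -4, 8, 92, 22]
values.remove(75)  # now [70, 17, 50, 93, 6, -4, 8, 92, 22]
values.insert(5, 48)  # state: [70, 17, 50, 93, 6, 48, -4, 8, 92, 22]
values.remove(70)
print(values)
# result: [17, 50, 93, 6, 48, -4, 8, 92, 22]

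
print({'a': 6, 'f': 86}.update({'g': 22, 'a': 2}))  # None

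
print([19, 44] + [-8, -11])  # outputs [19, 44, -8, -11]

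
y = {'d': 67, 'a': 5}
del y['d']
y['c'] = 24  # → {'a': 5, 'c': 24}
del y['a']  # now {'c': 24}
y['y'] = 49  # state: {'c': 24, 'y': 49}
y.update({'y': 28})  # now {'c': 24, 'y': 28}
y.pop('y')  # 28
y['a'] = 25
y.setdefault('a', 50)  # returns 25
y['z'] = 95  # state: {'c': 24, 'a': 25, 'z': 95}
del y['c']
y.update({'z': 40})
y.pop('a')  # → 25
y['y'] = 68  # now {'z': 40, 'y': 68}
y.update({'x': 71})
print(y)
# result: {'z': 40, 'y': 68, 'x': 71}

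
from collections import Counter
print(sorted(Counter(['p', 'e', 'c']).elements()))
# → ['c', 'e', 'p']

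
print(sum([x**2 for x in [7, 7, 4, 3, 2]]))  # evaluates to 127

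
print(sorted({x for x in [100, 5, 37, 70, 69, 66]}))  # [5, 37, 66, 69, 70, 100]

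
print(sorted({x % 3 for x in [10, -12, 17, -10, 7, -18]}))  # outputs [0, 1, 2]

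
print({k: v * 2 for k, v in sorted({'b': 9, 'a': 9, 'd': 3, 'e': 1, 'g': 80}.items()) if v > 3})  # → {'a': 18, 'b': 18, 'g': 160}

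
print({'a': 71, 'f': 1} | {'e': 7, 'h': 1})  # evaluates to {'a': 71, 'f': 1, 'e': 7, 'h': 1}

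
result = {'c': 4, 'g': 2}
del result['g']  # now {'c': 4}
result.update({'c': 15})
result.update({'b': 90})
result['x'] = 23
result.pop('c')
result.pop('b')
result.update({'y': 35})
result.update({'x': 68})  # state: {'x': 68, 'y': 35}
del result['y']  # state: {'x': 68}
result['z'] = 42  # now {'x': 68, 'z': 42}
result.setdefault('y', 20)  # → 20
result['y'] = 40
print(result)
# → {'x': 68, 'z': 42, 'y': 40}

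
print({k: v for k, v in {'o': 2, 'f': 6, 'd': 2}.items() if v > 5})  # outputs {'f': 6}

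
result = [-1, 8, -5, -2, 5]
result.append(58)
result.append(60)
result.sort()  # [-5, -2, -1, 5, 8, 58, 60]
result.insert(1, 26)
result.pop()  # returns 60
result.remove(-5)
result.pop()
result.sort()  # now [-2, -1, 5, 8, 26]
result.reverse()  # [26, 8, 5, -1, -2]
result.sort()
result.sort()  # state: [-2, -1, 5, 8, 26]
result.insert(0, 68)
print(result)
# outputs [68, -2, -1, 5, 8, 26]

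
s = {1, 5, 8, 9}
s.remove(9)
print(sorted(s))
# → [1, 5, 8]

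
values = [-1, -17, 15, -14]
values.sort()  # [-17, -14, -1, 15]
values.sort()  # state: [-17, -14, -1, 15]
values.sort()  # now [-17, -14, -1, 15]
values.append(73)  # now [-17, -14, -1, 15, 73]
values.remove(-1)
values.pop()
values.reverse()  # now [15, -14, -17]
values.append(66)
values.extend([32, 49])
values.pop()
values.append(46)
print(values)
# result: [15, -14, -17, 66, 32, 46]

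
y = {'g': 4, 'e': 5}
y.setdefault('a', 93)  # 93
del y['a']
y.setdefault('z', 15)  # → 15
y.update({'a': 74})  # {'g': 4, 'e': 5, 'z': 15, 'a': 74}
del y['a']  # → {'g': 4, 'e': 5, 'z': 15}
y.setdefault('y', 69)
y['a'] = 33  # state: {'g': 4, 'e': 5, 'z': 15, 'y': 69, 'a': 33}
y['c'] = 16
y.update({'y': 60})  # {'g': 4, 'e': 5, 'z': 15, 'y': 60, 'a': 33, 'c': 16}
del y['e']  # {'g': 4, 'z': 15, 'y': 60, 'a': 33, 'c': 16}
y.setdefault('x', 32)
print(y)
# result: {'g': 4, 'z': 15, 'y': 60, 'a': 33, 'c': 16, 'x': 32}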